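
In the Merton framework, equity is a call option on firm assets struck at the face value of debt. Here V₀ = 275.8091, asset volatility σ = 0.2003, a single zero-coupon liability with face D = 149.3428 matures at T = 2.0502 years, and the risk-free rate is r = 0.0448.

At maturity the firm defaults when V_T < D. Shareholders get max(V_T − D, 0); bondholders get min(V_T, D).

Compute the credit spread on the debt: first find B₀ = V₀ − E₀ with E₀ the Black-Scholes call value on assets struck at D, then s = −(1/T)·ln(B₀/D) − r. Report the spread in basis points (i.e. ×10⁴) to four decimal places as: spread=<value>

spread=4.4863

d₁ = [ln(V₀/D) + (r + σ²/2)T] / (σ√T)
   = [ln(275.8091/149.3428) + (0.0448 + 0.5·0.2003²)·2.0502] / (0.2003·√2.0502)
   = [0.613465 + 0.132976] / 0.286800 = 2.602653
d₂ = d₁ − σ√T = 2.602653 − 0.286800 = 2.315853
N(d₁) = 0.995375,  N(d₂) = 0.989717,  e^(−rT) = 0.912243
E₀ = V₀·N(d₁) − D·e^(−rT)·N(d₂)
   = 275.8091·0.995375 − 149.3428·0.912243·0.989717 = 139.697438
B₀ = V₀ − E₀ = 275.8091 − 139.697438 = 136.111662
spread = −(1/T)·ln(B₀/D) − r = −(1/2.0502)·ln(136.111662/149.3428) − 0.0448 = 0.00044863
in basis points: 0.00044863 × 10⁴ = 4.4863 bp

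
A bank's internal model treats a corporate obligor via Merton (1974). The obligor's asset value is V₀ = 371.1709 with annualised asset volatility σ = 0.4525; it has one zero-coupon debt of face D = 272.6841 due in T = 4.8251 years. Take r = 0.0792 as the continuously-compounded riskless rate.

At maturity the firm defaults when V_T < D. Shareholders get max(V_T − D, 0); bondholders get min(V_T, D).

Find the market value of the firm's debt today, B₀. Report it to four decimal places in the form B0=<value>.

d₁ = [ln(V₀/D) + (r + σ²/2)T] / (σ√T)
   = [ln(371.1709/272.6841) + (0.0792 + 0.5·0.4525²)·4.8251] / (0.4525·√4.8251)
   = [0.308349 + 0.876133] / 0.993966 = 1.191671
d₂ = d₁ − σ√T = 1.191671 − 0.993966 = 0.197705
N(d₁) = 0.883305,  N(d₂) = 0.578362,  e^(−rT) = 0.682394
E₀ = V₀·N(d₁) − D·e^(−rT)·N(d₂)
   = 371.1709·0.883305 − 272.6841·0.682394·0.578362 = 220.236628
B₀ = V₀ − E₀ = 371.1709 − 220.236628 = 150.934272

B0=150.9343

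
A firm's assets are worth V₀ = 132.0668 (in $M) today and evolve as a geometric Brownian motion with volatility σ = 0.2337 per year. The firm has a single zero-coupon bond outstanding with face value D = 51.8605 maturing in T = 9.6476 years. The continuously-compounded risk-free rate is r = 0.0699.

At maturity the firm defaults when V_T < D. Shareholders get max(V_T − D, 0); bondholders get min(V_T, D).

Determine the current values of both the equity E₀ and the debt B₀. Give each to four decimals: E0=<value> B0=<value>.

d₁ = [ln(V₀/D) + (r + σ²/2)T] / (σ√T)
   = [ln(132.0668/51.8605) + (0.0699 + 0.5·0.2337²)·9.6476] / (0.2337·√9.6476)
   = [0.934750 + 0.937822] / 0.725886 = 2.579707
d₂ = d₁ − σ√T = 2.579707 − 0.725886 = 1.853821
N(d₁) = 0.995056,  N(d₂) = 0.968118,  e^(−rT) = 0.509479
E₀ = V₀·N(d₁) − D·e^(−rT)·N(d₂)
   = 132.0668·0.995056 − 51.8605·0.509479·0.968118 = 105.834405
B₀ = V₀ − E₀ = 132.0668 − 105.834405 = 26.232395

E0=105.8344 B0=26.2324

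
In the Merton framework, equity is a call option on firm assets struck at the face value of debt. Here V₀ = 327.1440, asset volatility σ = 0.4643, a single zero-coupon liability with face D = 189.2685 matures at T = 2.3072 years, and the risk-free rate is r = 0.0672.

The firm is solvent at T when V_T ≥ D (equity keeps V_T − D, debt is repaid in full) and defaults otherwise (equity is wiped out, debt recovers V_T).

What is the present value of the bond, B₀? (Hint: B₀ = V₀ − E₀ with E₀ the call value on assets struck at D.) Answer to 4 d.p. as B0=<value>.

B0=148.9719

d₁ = [ln(V₀/D) + (r + σ²/2)T] / (σ√T)
   = [ln(327.1440/189.2685) + (0.0672 + 0.5·0.4643²)·2.3072] / (0.4643·√2.3072)
   = [0.547234 + 0.403731] / 0.705247 = 1.348413
d₂ = d₁ − σ√T = 1.348413 − 0.705247 = 0.643166
N(d₁) = 0.911237,  N(d₂) = 0.739942,  e^(−rT) = 0.856378
E₀ = V₀·N(d₁) − D·e^(−rT)·N(d₂)
   = 327.1440·0.911237 − 189.2685·0.856378·0.739942 = 178.172093
B₀ = V₀ − E₀ = 327.1440 − 178.172093 = 148.971907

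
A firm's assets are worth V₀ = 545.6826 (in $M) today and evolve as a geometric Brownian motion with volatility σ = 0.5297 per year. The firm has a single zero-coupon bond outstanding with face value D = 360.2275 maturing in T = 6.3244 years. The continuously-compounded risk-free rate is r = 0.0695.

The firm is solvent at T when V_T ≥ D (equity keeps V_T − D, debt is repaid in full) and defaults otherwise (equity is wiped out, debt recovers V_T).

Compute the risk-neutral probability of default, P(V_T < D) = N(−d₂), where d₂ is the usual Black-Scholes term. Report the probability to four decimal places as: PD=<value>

d₁ = [ln(V₀/D) + (r + σ²/2)T] / (σ√T)
   = [ln(545.6826/360.2275) + (0.0695 + 0.5·0.5297²)·6.3244] / (0.5297·√6.3244)
   = [0.415302 + 1.326802] / 1.332109 = 1.307779
d₂ = d₁ − σ√T = 1.307779 − 1.332109 = -0.024329
risk-neutral PD = N(−d₂) = N(0.024329) = 0.509705

PD=0.5097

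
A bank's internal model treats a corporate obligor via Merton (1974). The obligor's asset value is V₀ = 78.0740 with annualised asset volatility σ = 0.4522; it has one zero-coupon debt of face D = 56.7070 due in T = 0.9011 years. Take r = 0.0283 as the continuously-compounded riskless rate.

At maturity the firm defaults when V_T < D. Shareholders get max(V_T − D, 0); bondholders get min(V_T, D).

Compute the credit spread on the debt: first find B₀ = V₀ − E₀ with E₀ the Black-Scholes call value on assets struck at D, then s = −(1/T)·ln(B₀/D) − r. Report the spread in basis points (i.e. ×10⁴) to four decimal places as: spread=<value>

spread=687.0776

d₁ = [ln(V₀/D) + (r + σ²/2)T] / (σ√T)
   = [ln(78.0740/56.7070) + (0.0283 + 0.5·0.4522²)·0.9011] / (0.4522·√0.9011)
   = [0.319759 + 0.117632] / 0.429257 = 1.018950
d₂ = d₁ − σ√T = 1.018950 − 0.429257 = 0.589694
N(d₁) = 0.845887,  N(d₂) = 0.722302,  e^(−rT) = 0.974821
E₀ = V₀·N(d₁) − D·e^(−rT)·N(d₂)
   = 78.0740·0.845887 − 56.7070·0.974821·0.722302 = 26.113492
B₀ = V₀ − E₀ = 78.0740 − 26.113492 = 51.960508
spread = −(1/T)·ln(B₀/D) − r = −(1/0.9011)·ln(51.960508/56.7070) − 0.0283 = 0.06870776
in basis points: 0.06870776 × 10⁴ = 687.0776 bp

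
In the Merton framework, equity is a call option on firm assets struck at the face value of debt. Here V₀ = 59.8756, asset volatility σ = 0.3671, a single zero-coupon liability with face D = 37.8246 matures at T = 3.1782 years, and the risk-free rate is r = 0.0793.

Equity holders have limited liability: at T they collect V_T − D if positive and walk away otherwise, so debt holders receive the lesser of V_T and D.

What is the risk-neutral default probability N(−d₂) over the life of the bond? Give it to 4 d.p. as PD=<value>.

d₁ = [ln(V₀/D) + (r + σ²/2)T] / (σ√T)
   = [ln(59.8756/37.8246) + (0.0793 + 0.5·0.3671²)·3.1782] / (0.3671·√3.1782)
   = [0.459309 + 0.466182] / 0.654448 = 1.414157
d₂ = d₁ − σ√T = 1.414157 − 0.654448 = 0.759709
risk-neutral PD = N(−d₂) = N(-0.759709) = 0.223714

PD=0.2237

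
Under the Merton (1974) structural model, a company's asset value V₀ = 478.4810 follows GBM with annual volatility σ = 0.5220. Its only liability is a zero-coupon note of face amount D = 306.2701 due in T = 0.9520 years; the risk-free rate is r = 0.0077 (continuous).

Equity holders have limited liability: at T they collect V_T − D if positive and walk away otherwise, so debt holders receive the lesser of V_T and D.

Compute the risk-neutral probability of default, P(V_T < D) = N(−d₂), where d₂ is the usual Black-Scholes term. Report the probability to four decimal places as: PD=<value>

d₁ = [ln(V₀/D) + (r + σ²/2)T] / (σ√T)
   = [ln(478.4810/306.2701) + (0.0077 + 0.5·0.5220²)·0.9520] / (0.5220·√0.9520)
   = [0.446149 + 0.137033] / 0.509318 = 1.145025
d₂ = d₁ − σ√T = 1.145025 − 0.509318 = 0.635707
risk-neutral PD = N(−d₂) = N(-0.635707) = 0.262484

PD=0.2625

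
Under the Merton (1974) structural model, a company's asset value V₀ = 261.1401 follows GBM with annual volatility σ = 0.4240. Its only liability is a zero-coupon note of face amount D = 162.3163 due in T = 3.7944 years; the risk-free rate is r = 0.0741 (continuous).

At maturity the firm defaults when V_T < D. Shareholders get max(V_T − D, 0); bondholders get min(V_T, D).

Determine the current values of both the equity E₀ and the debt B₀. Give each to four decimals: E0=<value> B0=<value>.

d₁ = [ln(V₀/D) + (r + σ²/2)T] / (σ√T)
   = [ln(261.1401/162.3163) + (0.0741 + 0.5·0.4240²)·3.7944] / (0.4240·√3.7944)
   = [0.475510 + 0.622236] / 0.825919 = 1.329121
d₂ = d₁ − σ√T = 1.329121 − 0.825919 = 0.503202
N(d₁) = 0.908096,  N(d₂) = 0.692589,  e^(−rT) = 0.754904
E₀ = V₀·N(d₁) − D·e^(−rT)·N(d₂)
   = 261.1401·0.908096 − 162.3163·0.754904·0.692589 = 152.275152
B₀ = V₀ − E₀ = 261.1401 − 152.275152 = 108.864948

E0=152.2752 B0=108.8649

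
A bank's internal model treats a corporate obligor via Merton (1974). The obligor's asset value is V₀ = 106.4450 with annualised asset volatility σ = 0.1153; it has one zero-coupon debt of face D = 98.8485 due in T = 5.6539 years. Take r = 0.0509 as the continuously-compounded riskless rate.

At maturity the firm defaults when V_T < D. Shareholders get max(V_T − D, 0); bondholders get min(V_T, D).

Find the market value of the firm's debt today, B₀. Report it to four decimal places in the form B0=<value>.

d₁ = [ln(V₀/D) + (r + σ²/2)T] / (σ√T)
   = [ln(106.4450/98.8485) + (0.0509 + 0.5·0.1153²)·5.6539] / (0.1153·√5.6539)
   = [0.074040 + 0.325365] / 0.274160 = 1.456835
d₂ = d₁ − σ√T = 1.456835 − 0.274160 = 1.182676
N(d₁) = 0.927419,  N(d₂) = 0.881531,  e^(−rT) = 0.749924
E₀ = V₀·N(d₁) − D·e^(−rT)·N(d₂)
   = 106.4450·0.927419 − 98.8485·0.749924·0.881531 = 33.372228
B₀ = V₀ − E₀ = 106.4450 − 33.372228 = 73.072772

B0=73.0728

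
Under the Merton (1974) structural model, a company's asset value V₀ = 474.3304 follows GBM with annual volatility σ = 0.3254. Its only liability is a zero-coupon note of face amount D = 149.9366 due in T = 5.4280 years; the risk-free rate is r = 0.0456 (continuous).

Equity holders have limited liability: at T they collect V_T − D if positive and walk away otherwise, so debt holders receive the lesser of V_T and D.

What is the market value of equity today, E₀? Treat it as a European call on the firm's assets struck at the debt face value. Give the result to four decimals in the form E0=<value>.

E0=359.4190

d₁ = [ln(V₀/D) + (r + σ²/2)T] / (σ√T)
   = [ln(474.3304/149.9366) + (0.0456 + 0.5·0.3254²)·5.4280] / (0.3254·√5.4280)
   = [1.151692 + 0.534889] / 0.758119 = 2.224691
d₂ = d₁ − σ√T = 2.224691 − 0.758119 = 1.466572
N(d₁) = 0.986949,  N(d₂) = 0.928754,  e^(−rT) = 0.780737
E₀ = V₀·N(d₁) − D·e^(−rT)·N(d₂)
   = 474.3304·0.986949 − 149.9366·0.780737·0.928754 = 359.419015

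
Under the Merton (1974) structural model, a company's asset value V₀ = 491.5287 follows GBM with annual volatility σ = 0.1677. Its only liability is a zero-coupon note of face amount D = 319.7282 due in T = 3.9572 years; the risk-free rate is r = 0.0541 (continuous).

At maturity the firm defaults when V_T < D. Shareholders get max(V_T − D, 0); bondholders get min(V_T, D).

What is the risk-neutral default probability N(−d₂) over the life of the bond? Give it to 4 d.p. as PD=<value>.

d₁ = [ln(V₀/D) + (r + σ²/2)T] / (σ√T)
   = [ln(491.5287/319.7282) + (0.0541 + 0.5·0.1677²)·3.9572] / (0.1677·√3.9572)
   = [0.430049 + 0.269729] / 0.333601 = 2.097652
d₂ = d₁ − σ√T = 2.097652 − 0.333601 = 1.764051
risk-neutral PD = N(−d₂) = N(-1.764051) = 0.038862

PD=0.0389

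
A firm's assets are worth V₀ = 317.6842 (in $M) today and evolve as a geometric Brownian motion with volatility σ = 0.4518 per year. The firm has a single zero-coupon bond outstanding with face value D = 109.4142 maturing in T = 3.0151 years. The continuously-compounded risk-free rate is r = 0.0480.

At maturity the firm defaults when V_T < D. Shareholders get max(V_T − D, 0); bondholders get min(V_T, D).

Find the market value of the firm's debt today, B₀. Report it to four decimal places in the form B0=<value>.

B0=91.2577

d₁ = [ln(V₀/D) + (r + σ²/2)T] / (σ√T)
   = [ln(317.6842/109.4142) + (0.0480 + 0.5·0.4518²)·3.0151] / (0.4518·√3.0151)
   = [1.065917 + 0.452451] / 0.784507 = 1.935441
d₂ = d₁ − σ√T = 1.935441 − 0.784507 = 1.150934
N(d₁) = 0.973532,  N(d₂) = 0.875120,  e^(−rT) = 0.865260
E₀ = V₀·N(d₁) − D·e^(−rT)·N(d₂)
   = 317.6842·0.973532 − 109.4142·0.865260·0.875120 = 226.426521
B₀ = V₀ − E₀ = 317.6842 − 226.426521 = 91.257679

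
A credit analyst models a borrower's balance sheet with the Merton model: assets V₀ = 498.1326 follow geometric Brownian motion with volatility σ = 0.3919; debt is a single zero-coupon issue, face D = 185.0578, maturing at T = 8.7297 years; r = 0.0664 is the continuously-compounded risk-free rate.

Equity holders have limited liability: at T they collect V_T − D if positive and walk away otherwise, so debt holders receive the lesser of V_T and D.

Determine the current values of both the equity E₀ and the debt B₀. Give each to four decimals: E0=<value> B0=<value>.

E0=403.9378 B0=94.1948

d₁ = [ln(V₀/D) + (r + σ²/2)T] / (σ√T)
   = [ln(498.1326/185.0578) + (0.0664 + 0.5·0.3919²)·8.7297] / (0.3919·√8.7297)
   = [0.990198 + 1.250030] / 1.157910 = 1.934717
d₂ = d₁ − σ√T = 1.934717 − 1.157910 = 0.776806
N(d₁) = 0.973487,  N(d₂) = 0.781363,  e^(−rT) = 0.560093
E₀ = V₀·N(d₁) − D·e^(−rT)·N(d₂)
   = 498.1326·0.973487 − 185.0578·0.560093·0.781363 = 403.937816
B₀ = V₀ − E₀ = 498.1326 − 403.937816 = 94.194784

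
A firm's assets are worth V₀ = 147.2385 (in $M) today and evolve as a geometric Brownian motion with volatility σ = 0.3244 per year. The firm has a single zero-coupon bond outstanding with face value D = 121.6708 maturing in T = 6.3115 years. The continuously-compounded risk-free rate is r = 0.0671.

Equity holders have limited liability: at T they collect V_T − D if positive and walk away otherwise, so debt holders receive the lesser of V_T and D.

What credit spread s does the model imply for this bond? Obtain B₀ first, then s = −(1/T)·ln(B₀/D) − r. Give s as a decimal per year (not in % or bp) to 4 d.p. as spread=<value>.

d₁ = [ln(V₀/D) + (r + σ²/2)T] / (σ√T)
   = [ln(147.2385/121.6708) + (0.0671 + 0.5·0.3244²)·6.3115] / (0.3244·√6.3115)
   = [0.190735 + 0.755598] / 0.814980 = 1.161173
d₂ = d₁ − σ√T = 1.161173 − 0.814980 = 0.346192
N(d₁) = 0.877214,  N(d₂) = 0.635401,  e^(−rT) = 0.654750
E₀ = V₀·N(d₁) − D·e^(−rT)·N(d₂)
   = 147.2385·0.877214 − 121.6708·0.654750·0.635401 = 78.541139
B₀ = V₀ − E₀ = 147.2385 − 78.541139 = 68.697361
spread = −(1/T)·ln(B₀/D) − r = −(1/6.3115)·ln(68.697361/121.6708) − 0.0671 = 0.02346615

spread=0.0235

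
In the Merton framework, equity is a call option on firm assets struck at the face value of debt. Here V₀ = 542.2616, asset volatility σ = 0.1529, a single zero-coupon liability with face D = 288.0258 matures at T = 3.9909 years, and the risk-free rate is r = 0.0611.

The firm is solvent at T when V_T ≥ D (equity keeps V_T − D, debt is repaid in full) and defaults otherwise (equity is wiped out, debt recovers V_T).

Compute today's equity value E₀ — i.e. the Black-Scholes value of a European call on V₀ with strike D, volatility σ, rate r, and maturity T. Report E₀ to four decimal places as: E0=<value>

E0=316.6253

d₁ = [ln(V₀/D) + (r + σ²/2)T] / (σ√T)
   = [ln(542.2616/288.0258) + (0.0611 + 0.5·0.1529²)·3.9909] / (0.1529·√3.9909)
   = [0.632698 + 0.290494] / 0.305452 = 3.022383
d₂ = d₁ − σ√T = 3.022383 − 0.305452 = 2.716931
N(d₁) = 0.998746,  N(d₂) = 0.996705,  e^(−rT) = 0.783610
E₀ = V₀·N(d₁) − D·e^(−rT)·N(d₂)
   = 542.2616·0.998746 − 288.0258·0.783610·0.996705 = 316.625334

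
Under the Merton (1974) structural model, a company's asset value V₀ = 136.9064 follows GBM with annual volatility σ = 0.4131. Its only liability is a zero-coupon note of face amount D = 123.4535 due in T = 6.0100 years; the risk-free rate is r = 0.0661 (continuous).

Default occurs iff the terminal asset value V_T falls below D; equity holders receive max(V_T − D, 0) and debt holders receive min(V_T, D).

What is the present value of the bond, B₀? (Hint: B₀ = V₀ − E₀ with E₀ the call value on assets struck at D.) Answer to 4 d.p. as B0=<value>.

d₁ = [ln(V₀/D) + (r + σ²/2)T] / (σ√T)
   = [ln(136.9064/123.4535) + (0.0661 + 0.5·0.4131²)·6.0100] / (0.4131·√6.0100)
   = [0.103433 + 0.910069] / 1.012727 = 1.000765
d₂ = d₁ − σ√T = 1.000765 − 1.012727 = -0.011962
N(d₁) = 0.841530,  N(d₂) = 0.495228,  e^(−rT) = 0.672159
E₀ = V₀·N(d₁) − D·e^(−rT)·N(d₂)
   = 136.9064·0.841530 − 123.4535·0.672159·0.495228 = 74.116637
B₀ = V₀ − E₀ = 136.9064 − 74.116637 = 62.789763

B0=62.7898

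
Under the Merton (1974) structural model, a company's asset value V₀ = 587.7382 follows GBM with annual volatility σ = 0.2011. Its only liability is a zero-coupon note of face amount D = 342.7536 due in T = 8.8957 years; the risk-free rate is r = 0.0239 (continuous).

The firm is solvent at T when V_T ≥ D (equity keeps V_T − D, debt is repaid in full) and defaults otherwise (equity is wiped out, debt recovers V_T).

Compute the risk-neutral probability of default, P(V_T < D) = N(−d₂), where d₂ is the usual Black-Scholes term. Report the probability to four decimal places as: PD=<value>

PD=0.1701

d₁ = [ln(V₀/D) + (r + σ²/2)T] / (σ√T)
   = [ln(587.7382/342.7536) + (0.0239 + 0.5·0.2011²)·8.8957] / (0.2011·√8.8957)
   = [0.539270 + 0.392484] / 0.599794 = 1.553456
d₂ = d₁ − σ√T = 1.553456 − 0.599794 = 0.953662
risk-neutral PD = N(−d₂) = N(-0.953662) = 0.170127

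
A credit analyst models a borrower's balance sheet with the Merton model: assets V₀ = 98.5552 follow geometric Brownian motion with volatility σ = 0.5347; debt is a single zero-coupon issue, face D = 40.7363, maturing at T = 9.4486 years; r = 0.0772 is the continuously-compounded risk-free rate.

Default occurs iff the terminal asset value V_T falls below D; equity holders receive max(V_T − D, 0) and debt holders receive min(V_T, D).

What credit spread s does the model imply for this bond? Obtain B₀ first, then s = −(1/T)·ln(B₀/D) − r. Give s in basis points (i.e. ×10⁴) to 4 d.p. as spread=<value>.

d₁ = [ln(V₀/D) + (r + σ²/2)T] / (σ√T)
   = [ln(98.5552/40.7363) + (0.0772 + 0.5·0.5347²)·9.4486] / (0.5347·√9.4486)
   = [0.883497 + 2.080129] / 1.643592 = 1.803140
d₂ = d₁ − σ√T = 1.803140 − 1.643592 = 0.159548
N(d₁) = 0.964317,  N(d₂) = 0.563382,  e^(−rT) = 0.482183
E₀ = V₀·N(d₁) − D·e^(−rT)·N(d₂)
   = 98.5552·0.964317 − 40.7363·0.482183·0.563382 = 83.972308
B₀ = V₀ − E₀ = 98.5552 − 83.972308 = 14.582892
spread = −(1/T)·ln(B₀/D) − r = −(1/9.4486)·ln(14.582892/40.7363) − 0.0772 = 0.03152199
in basis points: 0.03152199 × 10⁴ = 315.2199 bp

spread=315.2199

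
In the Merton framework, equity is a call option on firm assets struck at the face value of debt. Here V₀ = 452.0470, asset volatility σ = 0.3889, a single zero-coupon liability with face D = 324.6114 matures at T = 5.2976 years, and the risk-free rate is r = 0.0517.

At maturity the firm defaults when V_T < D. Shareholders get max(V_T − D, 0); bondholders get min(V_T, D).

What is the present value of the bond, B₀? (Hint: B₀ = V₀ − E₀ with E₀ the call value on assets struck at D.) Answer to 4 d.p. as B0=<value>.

B0=204.7599

d₁ = [ln(V₀/D) + (r + σ²/2)T] / (σ√T)
   = [ln(452.0470/324.6114) + (0.0517 + 0.5·0.3889²)·5.2976] / (0.3889·√5.2976)
   = [0.331157 + 0.674499] / 0.895112 = 1.123497
d₂ = d₁ − σ√T = 1.123497 − 0.895112 = 0.228385
N(d₁) = 0.869387,  N(d₂) = 0.590327,  e^(−rT) = 0.760419
E₀ = V₀·N(d₁) − D·e^(−rT)·N(d₂)
   = 452.0470·0.869387 − 324.6114·0.760419·0.590327 = 247.287143
B₀ = V₀ − E₀ = 452.0470 − 247.287143 = 204.759857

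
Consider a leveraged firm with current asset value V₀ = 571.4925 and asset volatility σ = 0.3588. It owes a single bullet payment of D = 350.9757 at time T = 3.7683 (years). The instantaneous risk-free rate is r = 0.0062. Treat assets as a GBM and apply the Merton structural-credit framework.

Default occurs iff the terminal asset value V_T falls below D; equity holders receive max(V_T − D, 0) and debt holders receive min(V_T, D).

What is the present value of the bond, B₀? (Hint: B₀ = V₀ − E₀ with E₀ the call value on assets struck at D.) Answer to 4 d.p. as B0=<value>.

d₁ = [ln(V₀/D) + (r + σ²/2)T] / (σ√T)
   = [ln(571.4925/350.9757) + (0.0062 + 0.5·0.3588²)·3.7683] / (0.3588·√3.7683)
   = [0.487534 + 0.265924] / 0.696506 = 1.081768
d₂ = d₁ − σ√T = 1.081768 − 0.696506 = 0.385262
N(d₁) = 0.860322,  N(d₂) = 0.649978,  e^(−rT) = 0.976907
E₀ = V₀·N(d₁) − D·e^(−rT)·N(d₂)
   = 571.4925·0.860322 − 350.9757·0.976907·0.649978 = 268.809182
B₀ = V₀ − E₀ = 571.4925 − 268.809182 = 302.683318

B0=302.6833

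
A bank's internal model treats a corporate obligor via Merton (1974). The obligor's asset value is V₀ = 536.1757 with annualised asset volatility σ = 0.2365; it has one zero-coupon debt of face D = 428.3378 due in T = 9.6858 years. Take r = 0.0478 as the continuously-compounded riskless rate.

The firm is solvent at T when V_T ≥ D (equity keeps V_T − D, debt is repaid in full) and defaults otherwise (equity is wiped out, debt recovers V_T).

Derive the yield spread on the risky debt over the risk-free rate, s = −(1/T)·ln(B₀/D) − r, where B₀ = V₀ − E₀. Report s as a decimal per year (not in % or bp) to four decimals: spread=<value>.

spread=0.0102

d₁ = [ln(V₀/D) + (r + σ²/2)T] / (σ√T)
   = [ln(536.1757/428.3378) + (0.0478 + 0.5·0.2365²)·9.6858] / (0.2365·√9.6858)
   = [0.224550 + 0.733856] / 0.736036 = 1.302118
d₂ = d₁ − σ√T = 1.302118 − 0.736036 = 0.566082
N(d₁) = 0.903562,  N(d₂) = 0.714331,  e^(−rT) = 0.629404
E₀ = V₀·N(d₁) − D·e^(−rT)·N(d₂)
   = 536.1757·0.903562 − 428.3378·0.629404·0.714331 = 291.885950
B₀ = V₀ − E₀ = 536.1757 − 291.885950 = 244.289750
spread = −(1/T)·ln(B₀/D) − r = −(1/9.6858)·ln(244.289750/428.3378) − 0.0478 = 0.01017736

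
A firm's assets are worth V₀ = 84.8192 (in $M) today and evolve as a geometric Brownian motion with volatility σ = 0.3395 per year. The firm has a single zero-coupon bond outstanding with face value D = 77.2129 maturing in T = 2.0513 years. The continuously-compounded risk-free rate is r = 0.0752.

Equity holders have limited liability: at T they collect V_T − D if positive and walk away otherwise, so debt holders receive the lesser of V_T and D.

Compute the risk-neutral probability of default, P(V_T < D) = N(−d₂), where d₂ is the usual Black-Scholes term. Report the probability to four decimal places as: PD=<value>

d₁ = [ln(V₀/D) + (r + σ²/2)T] / (σ√T)
   = [ln(84.8192/77.2129) + (0.0752 + 0.5·0.3395²)·2.0513] / (0.3395·√2.0513)
   = [0.093955 + 0.272474] / 0.486244 = 0.753592
d₂ = d₁ − σ√T = 0.753592 − 0.486244 = 0.267348
risk-neutral PD = N(−d₂) = N(-0.267348) = 0.394601

PD=0.3946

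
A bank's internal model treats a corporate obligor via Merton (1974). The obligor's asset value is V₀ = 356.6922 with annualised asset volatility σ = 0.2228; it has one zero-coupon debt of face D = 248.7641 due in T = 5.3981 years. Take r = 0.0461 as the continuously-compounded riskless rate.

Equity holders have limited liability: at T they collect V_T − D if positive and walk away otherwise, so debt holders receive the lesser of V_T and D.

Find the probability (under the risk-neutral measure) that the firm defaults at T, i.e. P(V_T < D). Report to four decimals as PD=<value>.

PD=0.1793

d₁ = [ln(V₀/D) + (r + σ²/2)T] / (σ√T)
   = [ln(356.6922/248.7641) + (0.0461 + 0.5·0.2228²)·5.3981] / (0.2228·√5.3981)
   = [0.360368 + 0.382833] / 0.517649 = 1.435723
d₂ = d₁ − σ√T = 1.435723 − 0.517649 = 0.918074
risk-neutral PD = N(−d₂) = N(-0.918074) = 0.179290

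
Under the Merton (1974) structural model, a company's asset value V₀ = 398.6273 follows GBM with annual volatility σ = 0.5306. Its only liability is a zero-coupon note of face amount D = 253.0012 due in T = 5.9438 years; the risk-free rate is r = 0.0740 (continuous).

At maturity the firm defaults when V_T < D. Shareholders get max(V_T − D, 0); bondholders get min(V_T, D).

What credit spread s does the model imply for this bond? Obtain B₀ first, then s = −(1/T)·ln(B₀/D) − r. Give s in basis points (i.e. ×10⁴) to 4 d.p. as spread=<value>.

d₁ = [ln(V₀/D) + (r + σ²/2)T] / (σ√T)
   = [ln(398.6273/253.0012) + (0.0740 + 0.5·0.5306²)·5.9438] / (0.5306·√5.9438)
   = [0.454633 + 1.276539] / 1.293598 = 1.338261
d₂ = d₁ − σ√T = 1.338261 − 1.293598 = 0.044663
N(d₁) = 0.909594,  N(d₂) = 0.517812,  e^(−rT) = 0.644139
E₀ = V₀·N(d₁) − D·e^(−rT)·N(d₂)
   = 398.6273·0.909594 − 253.0012·0.644139·0.517812 = 278.202405
B₀ = V₀ − E₀ = 398.6273 − 278.202405 = 120.424895
spread = −(1/T)·ln(B₀/D) − r = −(1/5.9438)·ln(120.424895/253.0012) − 0.0740 = 0.05089787
in basis points: 0.05089787 × 10⁴ = 508.9787 bp

spread=508.9787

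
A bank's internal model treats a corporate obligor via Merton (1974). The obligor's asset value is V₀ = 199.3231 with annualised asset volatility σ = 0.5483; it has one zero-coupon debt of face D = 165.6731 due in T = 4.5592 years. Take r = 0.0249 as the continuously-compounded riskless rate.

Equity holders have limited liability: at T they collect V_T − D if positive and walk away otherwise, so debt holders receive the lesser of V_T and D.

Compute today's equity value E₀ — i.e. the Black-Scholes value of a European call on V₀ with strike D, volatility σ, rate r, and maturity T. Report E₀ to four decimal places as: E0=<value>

d₁ = [ln(V₀/D) + (r + σ²/2)T] / (σ√T)
   = [ln(199.3231/165.6731) + (0.0249 + 0.5·0.5483²)·4.5592] / (0.5483·√4.5592)
   = [0.184911 + 0.798847] / 1.170746 = 0.840283
d₂ = d₁ − σ√T = 0.840283 − 1.170746 = -0.330463
N(d₁) = 0.799625,  N(d₂) = 0.370525,  e^(−rT) = 0.892683
E₀ = V₀·N(d₁) − D·e^(−rT)·N(d₂)
   = 199.3231·0.799625 − 165.6731·0.892683·0.370525 = 104.585490

E0=104.5855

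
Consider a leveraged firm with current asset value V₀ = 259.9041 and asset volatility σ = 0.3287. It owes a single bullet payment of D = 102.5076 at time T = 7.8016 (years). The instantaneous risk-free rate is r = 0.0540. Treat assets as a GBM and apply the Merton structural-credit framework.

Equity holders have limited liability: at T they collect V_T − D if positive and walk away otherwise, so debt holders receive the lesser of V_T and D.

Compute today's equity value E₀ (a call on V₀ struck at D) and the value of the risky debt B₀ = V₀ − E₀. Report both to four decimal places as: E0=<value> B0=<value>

E0=196.1517 B0=63.7524

d₁ = [ln(V₀/D) + (r + σ²/2)T] / (σ√T)
   = [ln(259.9041/102.5076) + (0.0540 + 0.5·0.3287²)·7.8016] / (0.3287·√7.8016)
   = [0.930376 + 0.842743] / 0.918103 = 1.931285
d₂ = d₁ − σ√T = 1.931285 − 0.918103 = 1.013182
N(d₁) = 0.973276,  N(d₂) = 0.844513,  e^(−rT) = 0.656202
E₀ = V₀·N(d₁) − D·e^(−rT)·N(d₂)
   = 259.9041·0.973276 − 102.5076·0.656202·0.844513 = 196.151662
B₀ = V₀ − E₀ = 259.9041 − 196.151662 = 63.752438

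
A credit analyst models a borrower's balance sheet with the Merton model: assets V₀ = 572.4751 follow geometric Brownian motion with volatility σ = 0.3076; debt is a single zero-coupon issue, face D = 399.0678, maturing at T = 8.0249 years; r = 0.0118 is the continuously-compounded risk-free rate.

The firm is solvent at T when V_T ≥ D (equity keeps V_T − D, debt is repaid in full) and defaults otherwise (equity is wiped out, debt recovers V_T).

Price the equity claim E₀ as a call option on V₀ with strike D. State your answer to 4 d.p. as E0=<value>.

E0=281.6734

d₁ = [ln(V₀/D) + (r + σ²/2)T] / (σ√T)
   = [ln(572.4751/399.0678) + (0.0118 + 0.5·0.3076²)·8.0249] / (0.3076·√8.0249)
   = [0.360838 + 0.474343] / 0.871377 = 0.958461
d₂ = d₁ − σ√T = 0.958461 − 0.871377 = 0.087084
N(d₁) = 0.831085,  N(d₂) = 0.534697,  e^(−rT) = 0.909651
E₀ = V₀·N(d₁) − D·e^(−rT)·N(d₂)
   = 572.4751·0.831085 − 399.0678·0.909651·0.534697 = 281.673415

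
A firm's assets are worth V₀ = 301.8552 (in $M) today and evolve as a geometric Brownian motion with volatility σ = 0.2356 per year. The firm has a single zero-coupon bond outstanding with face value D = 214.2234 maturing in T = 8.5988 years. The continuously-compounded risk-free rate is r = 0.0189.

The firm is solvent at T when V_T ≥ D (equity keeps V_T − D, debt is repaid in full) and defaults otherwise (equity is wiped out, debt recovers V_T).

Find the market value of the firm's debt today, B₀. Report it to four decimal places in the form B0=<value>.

d₁ = [ln(V₀/D) + (r + σ²/2)T] / (σ√T)
   = [ln(301.8552/214.2234) + (0.0189 + 0.5·0.2356²)·8.5988] / (0.2356·√8.5988)
   = [0.342928 + 0.401166] / 0.690867 = 1.077044
d₂ = d₁ − σ√T = 1.077044 − 0.690867 = 0.386177
N(d₁) = 0.859270,  N(d₂) = 0.650317,  e^(−rT) = 0.850001
E₀ = V₀·N(d₁) − D·e^(−rT)·N(d₂)
   = 301.8552·0.859270 − 214.2234·0.850001·0.650317 = 140.958621
B₀ = V₀ − E₀ = 301.8552 − 140.958621 = 160.896579

B0=160.8966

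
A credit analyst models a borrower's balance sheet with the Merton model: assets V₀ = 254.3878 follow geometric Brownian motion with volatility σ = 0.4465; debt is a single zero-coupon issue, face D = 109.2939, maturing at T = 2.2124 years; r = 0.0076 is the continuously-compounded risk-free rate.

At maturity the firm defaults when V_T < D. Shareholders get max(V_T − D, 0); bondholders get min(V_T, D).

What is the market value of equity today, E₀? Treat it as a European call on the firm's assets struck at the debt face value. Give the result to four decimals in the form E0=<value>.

d₁ = [ln(V₀/D) + (r + σ²/2)T] / (σ√T)
   = [ln(254.3878/109.2939) + (0.0076 + 0.5·0.4465²)·2.2124] / (0.4465·√2.2124)
   = [0.844819 + 0.237349] / 0.664130 = 1.629451
d₂ = d₁ − σ√T = 1.629451 − 0.664130 = 0.965321
N(d₁) = 0.948391,  N(d₂) = 0.832808,  e^(−rT) = 0.983326
E₀ = V₀·N(d₁) − D·e^(−rT)·N(d₂)
   = 254.3878·0.948391 − 109.2939·0.983326·0.832808 = 151.755981

E0=151.7560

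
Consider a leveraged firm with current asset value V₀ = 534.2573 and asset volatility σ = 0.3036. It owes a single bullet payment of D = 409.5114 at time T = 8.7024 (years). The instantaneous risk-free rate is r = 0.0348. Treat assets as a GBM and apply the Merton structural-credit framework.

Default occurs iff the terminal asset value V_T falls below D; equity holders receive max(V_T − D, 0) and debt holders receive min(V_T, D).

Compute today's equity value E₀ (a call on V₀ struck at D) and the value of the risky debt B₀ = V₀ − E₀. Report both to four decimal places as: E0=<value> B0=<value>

d₁ = [ln(V₀/D) + (r + σ²/2)T] / (σ√T)
   = [ln(534.2573/409.5114) + (0.0348 + 0.5·0.3036²)·8.7024] / (0.3036·√8.7024)
   = [0.265913 + 0.703907] / 0.895615 = 1.082853
d₂ = d₁ − σ√T = 1.082853 − 0.895615 = 0.187238
N(d₁) = 0.860563,  N(d₂) = 0.574263,  e^(−rT) = 0.738715
E₀ = V₀·N(d₁) − D·e^(−rT)·N(d₂)
   = 534.2573·0.860563 − 409.5114·0.738715·0.574263 = 286.040642
B₀ = V₀ − E₀ = 534.2573 − 286.040642 = 248.216658

E0=286.0406 B0=248.2167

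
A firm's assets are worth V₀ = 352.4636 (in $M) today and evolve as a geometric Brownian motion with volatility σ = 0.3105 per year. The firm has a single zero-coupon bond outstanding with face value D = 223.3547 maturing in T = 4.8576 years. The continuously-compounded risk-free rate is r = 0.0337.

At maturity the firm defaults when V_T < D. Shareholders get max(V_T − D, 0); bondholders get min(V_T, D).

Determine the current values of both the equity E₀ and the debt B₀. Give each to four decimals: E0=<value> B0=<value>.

E0=179.7967 B0=172.6669

d₁ = [ln(V₀/D) + (r + σ²/2)T] / (σ√T)
   = [ln(352.4636/223.3547) + (0.0337 + 0.5·0.3105²)·4.8576] / (0.3105·√4.8576)
   = [0.456186 + 0.397862] / 0.684341 = 1.247987
d₂ = d₁ − σ√T = 1.247987 − 0.684341 = 0.563646
N(d₁) = 0.893982,  N(d₂) = 0.713503,  e^(−rT) = 0.848996
E₀ = V₀·N(d₁) − D·e^(−rT)·N(d₂)
   = 352.4636·0.893982 − 223.3547·0.848996·0.713503 = 179.796673
B₀ = V₀ − E₀ = 352.4636 − 179.796673 = 172.666927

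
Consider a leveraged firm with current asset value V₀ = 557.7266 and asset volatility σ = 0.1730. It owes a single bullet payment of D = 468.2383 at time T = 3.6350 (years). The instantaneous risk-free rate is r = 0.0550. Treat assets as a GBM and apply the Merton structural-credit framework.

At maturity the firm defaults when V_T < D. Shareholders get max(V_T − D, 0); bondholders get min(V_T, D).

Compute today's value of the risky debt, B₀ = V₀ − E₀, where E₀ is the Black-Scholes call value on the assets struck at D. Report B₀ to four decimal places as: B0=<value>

B0=373.7421

d₁ = [ln(V₀/D) + (r + σ²/2)T] / (σ√T)
   = [ln(557.7266/468.2383) + (0.0550 + 0.5·0.1730²)·3.6350] / (0.1730·√3.6350)
   = [0.174892 + 0.254321] / 0.329836 = 1.301290
d₂ = d₁ − σ√T = 1.301290 − 0.329836 = 0.971454
N(d₁) = 0.903420,  N(d₂) = 0.834339,  e^(−rT) = 0.818792
E₀ = V₀·N(d₁) − D·e^(−rT)·N(d₂)
   = 557.7266·0.903420 − 468.2383·0.818792·0.834339 = 183.984549
B₀ = V₀ − E₀ = 557.7266 − 183.984549 = 373.742051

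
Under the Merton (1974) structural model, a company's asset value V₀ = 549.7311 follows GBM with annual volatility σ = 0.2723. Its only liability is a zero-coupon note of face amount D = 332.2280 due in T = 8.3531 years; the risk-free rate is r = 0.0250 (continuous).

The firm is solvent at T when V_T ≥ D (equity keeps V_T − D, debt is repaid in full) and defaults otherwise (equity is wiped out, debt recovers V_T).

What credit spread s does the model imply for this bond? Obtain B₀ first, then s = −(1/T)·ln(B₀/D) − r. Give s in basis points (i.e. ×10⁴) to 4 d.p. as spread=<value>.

d₁ = [ln(V₀/D) + (r + σ²/2)T] / (σ√T)
   = [ln(549.7311/332.2280) + (0.0250 + 0.5·0.2723²)·8.3531] / (0.2723·√8.3531)
   = [0.503608 + 0.518507] / 0.786994 = 1.298758
d₂ = d₁ − σ√T = 1.298758 − 0.786994 = 0.511764
N(d₁) = 0.902987,  N(d₂) = 0.695592,  e^(−rT) = 0.811535
E₀ = V₀·N(d₁) − D·e^(−rT)·N(d₂)
   = 549.7311·0.902987 − 332.2280·0.811535·0.695592 = 308.857957
B₀ = V₀ − E₀ = 549.7311 − 308.857957 = 240.873143
spread = −(1/T)·ln(B₀/D) − r = −(1/8.3531)·ln(240.873143/332.2280) − 0.0250 = 0.01349482
in basis points: 0.01349482 × 10⁴ = 134.9482 bp

spread=134.9482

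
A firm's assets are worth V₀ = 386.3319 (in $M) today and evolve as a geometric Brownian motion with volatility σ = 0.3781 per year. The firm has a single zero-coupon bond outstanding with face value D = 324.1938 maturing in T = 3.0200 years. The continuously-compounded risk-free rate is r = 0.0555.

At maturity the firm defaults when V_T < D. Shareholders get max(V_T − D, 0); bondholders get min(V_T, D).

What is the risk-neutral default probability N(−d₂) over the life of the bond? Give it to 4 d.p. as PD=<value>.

PD=0.4233

d₁ = [ln(V₀/D) + (r + σ²/2)T] / (σ√T)
   = [ln(386.3319/324.1938) + (0.0555 + 0.5·0.3781²)·3.0200] / (0.3781·√3.0200)
   = [0.175355 + 0.383479] / 0.657068 = 0.850497
d₂ = d₁ − σ√T = 0.850497 − 0.657068 = 0.193430
risk-neutral PD = N(−d₂) = N(-0.193430) = 0.423311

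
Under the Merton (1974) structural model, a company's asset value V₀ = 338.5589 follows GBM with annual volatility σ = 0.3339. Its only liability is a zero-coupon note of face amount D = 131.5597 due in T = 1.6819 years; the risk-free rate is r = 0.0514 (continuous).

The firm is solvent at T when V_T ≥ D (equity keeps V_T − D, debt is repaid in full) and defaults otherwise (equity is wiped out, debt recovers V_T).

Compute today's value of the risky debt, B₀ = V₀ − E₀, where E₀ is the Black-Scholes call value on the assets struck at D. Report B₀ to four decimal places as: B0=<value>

B0=120.4180

d₁ = [ln(V₀/D) + (r + σ²/2)T] / (σ√T)
   = [ln(338.5589/131.5597) + (0.0514 + 0.5·0.3339²)·1.6819] / (0.3339·√1.6819)
   = [0.945237 + 0.180207] / 0.433029 = 2.599006
d₂ = d₁ − σ√T = 2.599006 − 0.433029 = 2.165978
N(d₁) = 0.995325,  N(d₂) = 0.984844,  e^(−rT) = 0.917182
E₀ = V₀·N(d₁) − D·e^(−rT)·N(d₂)
   = 338.5589·0.995325 − 131.5597·0.917182·0.984844 = 218.140925
B₀ = V₀ − E₀ = 338.5589 − 218.140925 = 120.417975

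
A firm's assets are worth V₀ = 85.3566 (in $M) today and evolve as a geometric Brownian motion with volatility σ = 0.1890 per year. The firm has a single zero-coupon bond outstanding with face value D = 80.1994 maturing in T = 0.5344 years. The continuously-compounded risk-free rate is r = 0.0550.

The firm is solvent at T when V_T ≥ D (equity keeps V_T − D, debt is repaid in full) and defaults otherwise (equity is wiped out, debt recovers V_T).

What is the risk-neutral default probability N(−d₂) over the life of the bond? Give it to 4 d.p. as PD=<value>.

PD=0.2760

d₁ = [ln(V₀/D) + (r + σ²/2)T] / (σ√T)
   = [ln(85.3566/80.1994) + (0.0550 + 0.5·0.1890²)·0.5344] / (0.1890·√0.5344)
   = [0.062322 + 0.038937] / 0.138164 = 0.732885
d₂ = d₁ − σ√T = 0.732885 − 0.138164 = 0.594721
risk-neutral PD = N(−d₂) = N(-0.594721) = 0.276015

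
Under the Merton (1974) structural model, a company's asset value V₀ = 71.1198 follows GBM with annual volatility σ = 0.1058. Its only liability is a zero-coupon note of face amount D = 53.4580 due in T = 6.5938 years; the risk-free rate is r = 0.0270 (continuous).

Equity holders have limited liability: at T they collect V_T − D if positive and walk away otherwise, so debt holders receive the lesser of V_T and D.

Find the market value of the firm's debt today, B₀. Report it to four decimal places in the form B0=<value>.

d₁ = [ln(V₀/D) + (r + σ²/2)T] / (σ√T)
   = [ln(71.1198/53.4580) + (0.0270 + 0.5·0.1058²)·6.5938] / (0.1058·√6.5938)
   = [0.285469 + 0.214937] / 0.271677 = 1.841914
d₂ = d₁ − σ√T = 1.841914 − 0.271677 = 1.570236
N(d₁) = 0.967256,  N(d₂) = 0.941820,  e^(−rT) = 0.836915
E₀ = V₀·N(d₁) − D·e^(−rT)·N(d₂)
   = 71.1198·0.967256 − 53.4580·0.836915·0.941820 = 26.654217
B₀ = V₀ − E₀ = 71.1198 − 26.654217 = 44.465583

B0=44.4656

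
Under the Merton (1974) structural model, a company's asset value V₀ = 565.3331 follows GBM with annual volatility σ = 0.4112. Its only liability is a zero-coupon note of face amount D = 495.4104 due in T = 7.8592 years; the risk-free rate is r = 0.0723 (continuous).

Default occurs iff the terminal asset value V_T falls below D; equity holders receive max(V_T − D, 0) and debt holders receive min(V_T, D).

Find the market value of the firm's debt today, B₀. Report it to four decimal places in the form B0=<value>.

B0=210.6556

d₁ = [ln(V₀/D) + (r + σ²/2)T] / (σ√T)
   = [ln(565.3331/495.4104) + (0.0723 + 0.5·0.4112²)·7.8592] / (0.4112·√7.8592)
   = [0.132029 + 1.232658] / 1.152769 = 1.183834
d₂ = d₁ − σ√T = 1.183834 − 1.152769 = 0.031065
N(d₁) = 0.881761,  N(d₂) = 0.512391,  e^(−rT) = 0.566533
E₀ = V₀·N(d₁) − D·e^(−rT)·N(d₂)
   = 565.3331·0.881761 − 495.4104·0.566533·0.512391 = 354.677537
B₀ = V₀ − E₀ = 565.3331 − 354.677537 = 210.655563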